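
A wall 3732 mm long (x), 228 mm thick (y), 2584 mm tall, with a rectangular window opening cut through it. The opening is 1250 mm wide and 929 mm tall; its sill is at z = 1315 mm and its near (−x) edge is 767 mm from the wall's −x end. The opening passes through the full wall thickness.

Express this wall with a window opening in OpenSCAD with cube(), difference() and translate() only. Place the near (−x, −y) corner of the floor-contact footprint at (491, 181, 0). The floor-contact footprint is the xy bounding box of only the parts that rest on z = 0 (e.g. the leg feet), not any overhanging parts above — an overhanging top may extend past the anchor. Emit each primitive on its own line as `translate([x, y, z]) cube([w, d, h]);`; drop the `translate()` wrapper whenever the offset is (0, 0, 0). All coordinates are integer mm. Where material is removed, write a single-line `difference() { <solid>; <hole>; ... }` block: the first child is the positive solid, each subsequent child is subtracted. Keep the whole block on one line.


difference() { translate([491, 181, 0]) cube([3732, 228, 2584]); translate([1258, 181, 1315]) cube([1250, 228, 929]); }


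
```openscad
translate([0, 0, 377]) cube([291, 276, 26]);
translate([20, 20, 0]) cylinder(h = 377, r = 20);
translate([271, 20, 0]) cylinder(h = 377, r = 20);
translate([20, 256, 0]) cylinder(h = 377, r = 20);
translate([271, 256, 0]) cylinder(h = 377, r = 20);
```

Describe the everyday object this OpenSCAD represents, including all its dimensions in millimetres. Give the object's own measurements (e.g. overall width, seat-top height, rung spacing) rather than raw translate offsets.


A simple wooden stool: a rectangular seat 291 mm (x) by 276 mm (y), 26 mm thick, top face at z = 403 mm, on four round legs, each 40 mm in diameter. The legs rest on z = 0, each leg's axis is inset half a diameter from the nearest pair of seat edges (so the leg's bounding box is flush with the corner).


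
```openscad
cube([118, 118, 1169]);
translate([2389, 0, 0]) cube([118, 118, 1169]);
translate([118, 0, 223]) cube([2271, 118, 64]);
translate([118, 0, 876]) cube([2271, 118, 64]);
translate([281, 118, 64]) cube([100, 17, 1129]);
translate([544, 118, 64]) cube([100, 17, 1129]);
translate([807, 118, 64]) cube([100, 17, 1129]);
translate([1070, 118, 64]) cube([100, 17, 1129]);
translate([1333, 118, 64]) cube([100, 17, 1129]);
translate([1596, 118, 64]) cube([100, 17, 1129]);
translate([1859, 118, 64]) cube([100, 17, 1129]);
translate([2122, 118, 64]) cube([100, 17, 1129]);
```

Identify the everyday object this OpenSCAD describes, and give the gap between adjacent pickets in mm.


A fence section. The picket gap is 163 mm.

Two posts, two rails, 8 pickets — a fence section. Span 2271 mm holds 8 pickets of 100 mm with 9 equal gaps: ⌊(2271 − 8·100) / 9⌋ = 163 mm.


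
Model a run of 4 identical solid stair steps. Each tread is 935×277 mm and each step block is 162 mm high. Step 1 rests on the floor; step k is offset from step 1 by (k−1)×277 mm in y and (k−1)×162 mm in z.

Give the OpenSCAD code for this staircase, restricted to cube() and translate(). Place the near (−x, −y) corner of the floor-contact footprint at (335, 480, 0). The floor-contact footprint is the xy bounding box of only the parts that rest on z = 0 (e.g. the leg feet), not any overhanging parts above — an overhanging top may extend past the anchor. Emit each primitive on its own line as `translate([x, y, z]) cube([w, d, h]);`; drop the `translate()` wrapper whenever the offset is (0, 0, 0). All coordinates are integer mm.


translate([335, 480, 0]) cube([935, 277, 162]);
translate([335, 757, 162]) cube([935, 277, 162]);
translate([335, 1034, 324]) cube([935, 277, 162]);
translate([335, 1311, 486]) cube([935, 277, 162]);


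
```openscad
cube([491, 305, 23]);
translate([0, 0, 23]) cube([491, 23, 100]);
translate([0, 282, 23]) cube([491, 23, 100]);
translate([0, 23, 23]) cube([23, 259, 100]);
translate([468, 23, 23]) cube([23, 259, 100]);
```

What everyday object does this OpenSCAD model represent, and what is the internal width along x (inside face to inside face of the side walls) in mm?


An open box. The internal width is 445 mm.

A 491×305 base slab with four walls standing on it — an open box. The base is 491 mm wide and the walls are 23 mm thick, so the internal width is 491 − 2 × 23 = 445 mm.


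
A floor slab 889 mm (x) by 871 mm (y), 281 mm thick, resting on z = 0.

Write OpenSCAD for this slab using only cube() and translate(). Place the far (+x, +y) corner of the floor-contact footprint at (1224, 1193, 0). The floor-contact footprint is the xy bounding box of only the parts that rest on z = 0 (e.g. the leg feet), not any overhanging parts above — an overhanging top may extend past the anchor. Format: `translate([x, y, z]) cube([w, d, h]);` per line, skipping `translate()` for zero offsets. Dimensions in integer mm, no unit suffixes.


translate([335, 322, 0]) cube([889, 871, 281]);


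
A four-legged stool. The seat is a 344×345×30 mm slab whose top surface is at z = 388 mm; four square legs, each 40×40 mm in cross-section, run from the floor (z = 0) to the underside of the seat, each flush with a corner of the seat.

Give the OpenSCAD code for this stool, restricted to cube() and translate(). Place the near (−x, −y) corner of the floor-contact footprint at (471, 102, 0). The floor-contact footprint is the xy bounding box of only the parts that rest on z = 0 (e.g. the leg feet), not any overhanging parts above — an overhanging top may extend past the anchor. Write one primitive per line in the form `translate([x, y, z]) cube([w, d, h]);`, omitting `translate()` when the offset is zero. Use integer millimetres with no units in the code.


translate([471, 102, 358]) cube([344, 345, 30]);
translate([471, 102, 0]) cube([40, 40, 358]);
translate([775, 102, 0]) cube([40, 40, 358]);
translate([471, 407, 0]) cube([40, 40, 358]);
translate([775, 407, 0]) cube([40, 40, 358]);


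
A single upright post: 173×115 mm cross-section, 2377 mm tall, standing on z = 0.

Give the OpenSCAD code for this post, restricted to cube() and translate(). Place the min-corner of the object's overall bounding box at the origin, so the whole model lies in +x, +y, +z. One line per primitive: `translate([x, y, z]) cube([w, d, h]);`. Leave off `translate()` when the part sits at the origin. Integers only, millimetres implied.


cube([173, 115, 2377]);


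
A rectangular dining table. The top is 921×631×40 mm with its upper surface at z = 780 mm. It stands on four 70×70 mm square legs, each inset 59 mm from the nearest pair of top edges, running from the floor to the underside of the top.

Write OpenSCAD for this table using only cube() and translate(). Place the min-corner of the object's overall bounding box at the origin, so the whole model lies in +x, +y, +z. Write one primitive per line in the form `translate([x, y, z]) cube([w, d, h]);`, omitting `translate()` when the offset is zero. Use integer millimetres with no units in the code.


translate([0, 0, 740]) cube([921, 631, 40]);
translate([59, 59, 0]) cube([70, 70, 740]);
translate([792, 59, 0]) cube([70, 70, 740]);
translate([59, 502, 0]) cube([70, 70, 740]);
translate([792, 502, 0]) cube([70, 70, 740]);


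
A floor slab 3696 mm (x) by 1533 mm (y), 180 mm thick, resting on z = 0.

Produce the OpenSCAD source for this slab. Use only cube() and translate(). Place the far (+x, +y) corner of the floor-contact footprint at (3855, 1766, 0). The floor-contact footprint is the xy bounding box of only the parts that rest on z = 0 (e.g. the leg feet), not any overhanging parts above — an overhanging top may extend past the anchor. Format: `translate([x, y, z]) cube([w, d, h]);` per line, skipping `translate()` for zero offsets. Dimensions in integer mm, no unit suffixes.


translate([159, 233, 0]) cube([3696, 1533, 180]);


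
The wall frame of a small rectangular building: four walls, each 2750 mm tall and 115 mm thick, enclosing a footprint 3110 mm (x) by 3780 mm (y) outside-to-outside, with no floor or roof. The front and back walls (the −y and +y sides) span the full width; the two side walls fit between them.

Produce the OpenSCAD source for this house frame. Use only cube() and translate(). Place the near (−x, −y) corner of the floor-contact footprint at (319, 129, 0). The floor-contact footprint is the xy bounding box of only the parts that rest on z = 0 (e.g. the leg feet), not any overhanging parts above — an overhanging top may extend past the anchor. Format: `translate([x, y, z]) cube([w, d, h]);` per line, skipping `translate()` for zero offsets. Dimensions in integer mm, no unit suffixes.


translate([319, 129, 0]) cube([3110, 115, 2750]);
translate([319, 3794, 0]) cube([3110, 115, 2750]);
translate([319, 244, 0]) cube([115, 3550, 2750]);
translate([3314, 244, 0]) cube([115, 3550, 2750]);


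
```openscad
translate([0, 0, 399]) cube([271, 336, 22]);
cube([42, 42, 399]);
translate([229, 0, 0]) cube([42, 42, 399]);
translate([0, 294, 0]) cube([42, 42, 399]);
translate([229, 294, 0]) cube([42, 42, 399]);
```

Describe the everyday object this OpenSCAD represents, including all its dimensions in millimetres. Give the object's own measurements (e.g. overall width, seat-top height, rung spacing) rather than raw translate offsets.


A four-legged stool. The seat is a 271×336×22 mm slab whose top surface is at z = 421 mm; four square legs, each 42×42 mm in cross-section, run from the floor (z = 0) to the underside of the seat, each flush with a corner of the seat.


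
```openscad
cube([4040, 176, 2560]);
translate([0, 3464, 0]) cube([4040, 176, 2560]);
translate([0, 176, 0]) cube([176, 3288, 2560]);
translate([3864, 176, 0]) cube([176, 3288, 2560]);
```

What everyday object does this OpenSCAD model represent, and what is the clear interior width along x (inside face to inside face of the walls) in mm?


A house (or room) frame. The interior width is 3688 mm.

Four 2560 mm walls enclosing a rectangle with no floor or roof — a room or house frame. Outside width is 4040 mm and wall thickness is 176 mm, so the interior width is 4040 − 2 × 176 = 3688 mm.


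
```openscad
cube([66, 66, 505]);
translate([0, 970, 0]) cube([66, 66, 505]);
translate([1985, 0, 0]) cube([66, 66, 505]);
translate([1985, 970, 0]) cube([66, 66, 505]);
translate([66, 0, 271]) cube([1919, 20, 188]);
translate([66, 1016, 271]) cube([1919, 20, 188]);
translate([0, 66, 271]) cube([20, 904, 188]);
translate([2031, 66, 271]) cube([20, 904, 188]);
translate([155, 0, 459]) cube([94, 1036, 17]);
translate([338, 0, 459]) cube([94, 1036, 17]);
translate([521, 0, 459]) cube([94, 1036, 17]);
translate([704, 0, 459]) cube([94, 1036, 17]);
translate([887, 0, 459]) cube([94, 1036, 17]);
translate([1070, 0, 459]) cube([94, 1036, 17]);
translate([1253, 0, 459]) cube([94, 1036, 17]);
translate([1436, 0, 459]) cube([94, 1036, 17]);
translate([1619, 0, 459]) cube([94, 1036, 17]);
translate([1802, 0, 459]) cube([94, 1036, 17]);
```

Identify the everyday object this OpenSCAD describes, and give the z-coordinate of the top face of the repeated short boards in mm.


A bed frame. The slat-top height is 476 mm.

Four posts, four rails, and a row of slats — a bed frame. Slats sit on the rails at z = 271 + 188 = 459; with slat thickness 17, the top is 476 mm.


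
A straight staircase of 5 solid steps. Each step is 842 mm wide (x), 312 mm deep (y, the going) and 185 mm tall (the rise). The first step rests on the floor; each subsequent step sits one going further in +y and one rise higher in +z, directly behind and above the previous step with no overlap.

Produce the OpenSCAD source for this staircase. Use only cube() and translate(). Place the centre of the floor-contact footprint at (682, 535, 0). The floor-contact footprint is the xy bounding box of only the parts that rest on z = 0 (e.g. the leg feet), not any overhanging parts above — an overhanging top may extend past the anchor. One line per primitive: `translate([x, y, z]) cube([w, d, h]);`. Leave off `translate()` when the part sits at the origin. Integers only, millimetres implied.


translate([261, 379, 0]) cube([842, 312, 185]);
translate([261, 691, 185]) cube([842, 312, 185]);
translate([261, 1003, 370]) cube([842, 312, 185]);
translate([261, 1315, 555]) cube([842, 312, 185]);
translate([261, 1627, 740]) cube([842, 312, 185]);


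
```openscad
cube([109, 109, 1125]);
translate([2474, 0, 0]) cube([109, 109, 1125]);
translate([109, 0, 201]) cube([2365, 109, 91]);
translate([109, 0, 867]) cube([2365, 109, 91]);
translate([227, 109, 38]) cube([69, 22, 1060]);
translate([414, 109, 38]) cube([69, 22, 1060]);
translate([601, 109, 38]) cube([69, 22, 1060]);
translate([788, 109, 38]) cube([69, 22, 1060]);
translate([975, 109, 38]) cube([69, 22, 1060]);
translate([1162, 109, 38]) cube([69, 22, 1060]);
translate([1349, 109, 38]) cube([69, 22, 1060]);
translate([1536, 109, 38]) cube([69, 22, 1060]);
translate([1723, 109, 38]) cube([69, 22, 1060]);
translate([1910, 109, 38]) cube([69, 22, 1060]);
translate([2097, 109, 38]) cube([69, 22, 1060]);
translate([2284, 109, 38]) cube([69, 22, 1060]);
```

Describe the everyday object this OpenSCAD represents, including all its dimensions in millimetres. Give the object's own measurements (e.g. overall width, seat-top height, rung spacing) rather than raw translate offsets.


A fence section. Two 109×109 mm posts, 1125 mm tall, stand on the floor with a clear span of 2365 mm between their inner faces. Two horizontal rails of 109×91 mm section span the gap between the posts with their undersides at z = 201 mm and z = 867 mm, flush with the posts' −y face. 12 pickets, each 69 mm wide, 22 mm thick and 1060 mm tall, are fixed to the +y face of the rails with their bottoms at z = 38 mm, spaced across the span with a 118 mm gap after the −x post and between neighbouring pickets, with 121 mm left before the +x post.


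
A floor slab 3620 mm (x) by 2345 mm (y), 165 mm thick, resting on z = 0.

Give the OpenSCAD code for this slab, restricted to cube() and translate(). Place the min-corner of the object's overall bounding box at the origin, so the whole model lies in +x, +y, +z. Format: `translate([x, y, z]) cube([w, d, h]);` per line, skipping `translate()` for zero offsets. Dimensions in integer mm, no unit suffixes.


cube([3620, 2345, 165]);


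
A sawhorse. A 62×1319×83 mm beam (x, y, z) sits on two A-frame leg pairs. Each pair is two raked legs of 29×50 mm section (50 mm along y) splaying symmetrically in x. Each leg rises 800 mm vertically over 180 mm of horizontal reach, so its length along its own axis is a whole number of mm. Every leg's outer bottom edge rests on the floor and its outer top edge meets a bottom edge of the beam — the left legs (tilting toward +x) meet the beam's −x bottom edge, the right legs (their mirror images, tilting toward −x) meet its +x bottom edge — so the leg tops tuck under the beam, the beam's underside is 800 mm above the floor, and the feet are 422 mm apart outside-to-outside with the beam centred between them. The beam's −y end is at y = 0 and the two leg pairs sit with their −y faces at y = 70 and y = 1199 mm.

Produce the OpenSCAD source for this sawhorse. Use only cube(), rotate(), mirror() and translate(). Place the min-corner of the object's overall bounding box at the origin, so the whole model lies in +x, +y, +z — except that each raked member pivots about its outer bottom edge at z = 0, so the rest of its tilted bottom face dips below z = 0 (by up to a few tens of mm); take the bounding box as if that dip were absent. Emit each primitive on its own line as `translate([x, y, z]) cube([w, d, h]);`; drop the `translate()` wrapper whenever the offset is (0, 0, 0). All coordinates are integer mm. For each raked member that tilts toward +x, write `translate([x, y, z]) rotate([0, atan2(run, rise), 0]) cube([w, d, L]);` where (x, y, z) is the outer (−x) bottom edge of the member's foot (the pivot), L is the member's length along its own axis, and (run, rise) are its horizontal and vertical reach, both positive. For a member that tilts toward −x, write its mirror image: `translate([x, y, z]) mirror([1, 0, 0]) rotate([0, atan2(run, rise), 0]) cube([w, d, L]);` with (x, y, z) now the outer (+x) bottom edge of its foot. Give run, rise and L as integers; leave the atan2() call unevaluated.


translate([180, 0, 800]) cube([62, 1319, 83]);
translate([0, 70, 0]) rotate([0, atan2(180, 800), 0]) cube([29, 50, 820]);
translate([422, 70, 0]) mirror([1, 0, 0]) rotate([0, atan2(180, 800), 0]) cube([29, 50, 820]);
translate([0, 1199, 0]) rotate([0, atan2(180, 800), 0]) cube([29, 50, 820]);
translate([422, 1199, 0]) mirror([1, 0, 0]) rotate([0, atan2(180, 800), 0]) cube([29, 50, 820]);


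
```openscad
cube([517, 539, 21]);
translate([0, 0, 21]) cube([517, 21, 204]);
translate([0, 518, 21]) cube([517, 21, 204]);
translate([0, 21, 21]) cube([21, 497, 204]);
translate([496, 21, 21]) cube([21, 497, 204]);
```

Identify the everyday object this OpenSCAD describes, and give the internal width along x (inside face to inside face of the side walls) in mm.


An open box. The internal width is 475 mm.

A 517×539 base slab with four walls standing on it — an open box. The base is 517 mm wide and the walls are 21 mm thick, so the internal width is 517 − 2 × 21 = 475 mm.


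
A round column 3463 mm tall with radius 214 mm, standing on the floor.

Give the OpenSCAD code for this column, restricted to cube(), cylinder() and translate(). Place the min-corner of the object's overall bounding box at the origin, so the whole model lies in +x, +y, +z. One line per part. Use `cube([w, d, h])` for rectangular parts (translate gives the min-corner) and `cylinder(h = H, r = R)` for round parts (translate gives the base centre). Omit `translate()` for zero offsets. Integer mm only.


translate([214, 214, 0]) cylinder(h = 3463, r = 214);


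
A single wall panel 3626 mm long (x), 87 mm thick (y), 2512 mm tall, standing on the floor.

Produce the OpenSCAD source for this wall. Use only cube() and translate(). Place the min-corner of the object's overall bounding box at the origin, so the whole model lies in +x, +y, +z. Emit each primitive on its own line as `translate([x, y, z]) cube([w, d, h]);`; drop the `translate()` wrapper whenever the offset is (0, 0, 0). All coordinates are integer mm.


cube([3626, 87, 2512]);


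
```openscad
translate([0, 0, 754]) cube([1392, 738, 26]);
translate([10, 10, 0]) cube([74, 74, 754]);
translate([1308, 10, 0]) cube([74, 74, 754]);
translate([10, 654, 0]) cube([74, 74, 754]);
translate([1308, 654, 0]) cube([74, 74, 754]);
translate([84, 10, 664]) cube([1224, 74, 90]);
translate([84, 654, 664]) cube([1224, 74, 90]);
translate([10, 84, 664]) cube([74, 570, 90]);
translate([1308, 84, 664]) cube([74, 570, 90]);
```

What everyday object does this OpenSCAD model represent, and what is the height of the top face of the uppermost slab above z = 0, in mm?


A table. The table height is 780 mm.

A 1392×738×26 slab sits at z = 754 on four 74 mm square posts — a table. The top surface is at 754 + 26 = 780 mm.


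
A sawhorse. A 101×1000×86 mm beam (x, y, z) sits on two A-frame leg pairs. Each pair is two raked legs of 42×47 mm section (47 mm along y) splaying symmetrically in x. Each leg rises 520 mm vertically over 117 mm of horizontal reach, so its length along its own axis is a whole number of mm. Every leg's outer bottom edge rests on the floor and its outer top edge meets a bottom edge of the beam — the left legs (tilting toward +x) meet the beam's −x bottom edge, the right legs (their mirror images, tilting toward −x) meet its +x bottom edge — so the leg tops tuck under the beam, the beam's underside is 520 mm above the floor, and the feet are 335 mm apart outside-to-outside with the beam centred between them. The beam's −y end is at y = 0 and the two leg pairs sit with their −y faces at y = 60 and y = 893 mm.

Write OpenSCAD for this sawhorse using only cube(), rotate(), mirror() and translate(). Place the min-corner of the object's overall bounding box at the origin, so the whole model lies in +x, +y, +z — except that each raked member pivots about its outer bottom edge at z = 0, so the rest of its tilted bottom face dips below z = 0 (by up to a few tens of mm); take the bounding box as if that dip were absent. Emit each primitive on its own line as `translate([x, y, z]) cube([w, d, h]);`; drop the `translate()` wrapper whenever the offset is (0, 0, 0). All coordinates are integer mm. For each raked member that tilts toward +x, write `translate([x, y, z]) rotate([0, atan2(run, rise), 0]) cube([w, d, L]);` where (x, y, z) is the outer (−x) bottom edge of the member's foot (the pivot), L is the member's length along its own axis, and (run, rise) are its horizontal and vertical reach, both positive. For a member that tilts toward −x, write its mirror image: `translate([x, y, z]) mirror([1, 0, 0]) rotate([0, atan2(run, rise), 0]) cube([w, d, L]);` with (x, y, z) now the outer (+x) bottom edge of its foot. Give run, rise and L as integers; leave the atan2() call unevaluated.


translate([117, 0, 520]) cube([101, 1000, 86]);
translate([0, 60, 0]) rotate([0, atan2(117, 520), 0]) cube([42, 47, 533]);
translate([335, 60, 0]) mirror([1, 0, 0]) rotate([0, atan2(117, 520), 0]) cube([42, 47, 533]);
translate([0, 893, 0]) rotate([0, atan2(117, 520), 0]) cube([42, 47, 533]);
translate([335, 893, 0]) mirror([1, 0, 0]) rotate([0, atan2(117, 520), 0]) cube([42, 47, 533]);


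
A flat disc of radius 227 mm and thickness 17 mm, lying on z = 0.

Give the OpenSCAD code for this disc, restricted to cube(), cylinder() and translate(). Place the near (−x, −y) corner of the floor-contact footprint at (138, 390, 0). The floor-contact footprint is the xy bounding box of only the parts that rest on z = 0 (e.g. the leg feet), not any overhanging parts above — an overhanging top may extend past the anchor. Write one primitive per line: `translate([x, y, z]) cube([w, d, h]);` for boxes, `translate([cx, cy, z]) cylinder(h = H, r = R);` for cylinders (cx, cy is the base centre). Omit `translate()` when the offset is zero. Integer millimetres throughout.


translate([365, 617, 0]) cylinder(h = 17, r = 227);


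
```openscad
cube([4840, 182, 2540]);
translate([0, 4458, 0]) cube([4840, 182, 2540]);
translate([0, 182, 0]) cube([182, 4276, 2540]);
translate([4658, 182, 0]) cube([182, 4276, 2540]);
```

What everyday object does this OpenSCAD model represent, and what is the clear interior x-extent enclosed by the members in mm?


A house (or room) frame. The interior width is 4476 mm.

Four 2540 mm walls enclosing a rectangle with no floor or roof — a room or house frame. Outside width is 4840 mm and wall thickness is 182 mm, so the interior width is 4840 − 2 × 182 = 4476 mm.


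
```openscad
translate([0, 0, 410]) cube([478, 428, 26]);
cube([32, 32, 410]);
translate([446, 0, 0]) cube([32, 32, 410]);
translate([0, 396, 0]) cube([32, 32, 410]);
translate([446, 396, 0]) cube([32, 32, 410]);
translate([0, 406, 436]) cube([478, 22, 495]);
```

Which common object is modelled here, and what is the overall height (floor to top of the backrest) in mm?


A chair. The overall height is 931 mm.

A slab on four corner posts with a tall panel at the back — a chair. The seat slab sits at z = 410 with thickness 26, and the 495 mm backrest starts at the seat top, so the overall height is 410 + 26 + 495 = 931 mm.


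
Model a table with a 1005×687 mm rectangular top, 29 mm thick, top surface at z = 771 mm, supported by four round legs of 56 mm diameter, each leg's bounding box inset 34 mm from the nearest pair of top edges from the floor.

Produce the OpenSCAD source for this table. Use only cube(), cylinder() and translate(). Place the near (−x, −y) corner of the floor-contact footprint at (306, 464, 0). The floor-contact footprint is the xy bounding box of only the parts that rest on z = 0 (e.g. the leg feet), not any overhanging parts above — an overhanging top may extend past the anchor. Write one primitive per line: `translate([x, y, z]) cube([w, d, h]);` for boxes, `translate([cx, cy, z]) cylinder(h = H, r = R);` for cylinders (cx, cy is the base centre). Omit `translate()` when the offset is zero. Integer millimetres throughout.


// leg_h = 771 - 29 = 742
translate([272, 430, 742]) cube([1005, 687, 29]);
translate([334, 492, 0]) cylinder(h = 742, r = 28);
translate([1215, 492, 0]) cylinder(h = 742, r = 28);
translate([334, 1055, 0]) cylinder(h = 742, r = 28);
translate([1215, 1055, 0]) cylinder(h = 742, r = 28);


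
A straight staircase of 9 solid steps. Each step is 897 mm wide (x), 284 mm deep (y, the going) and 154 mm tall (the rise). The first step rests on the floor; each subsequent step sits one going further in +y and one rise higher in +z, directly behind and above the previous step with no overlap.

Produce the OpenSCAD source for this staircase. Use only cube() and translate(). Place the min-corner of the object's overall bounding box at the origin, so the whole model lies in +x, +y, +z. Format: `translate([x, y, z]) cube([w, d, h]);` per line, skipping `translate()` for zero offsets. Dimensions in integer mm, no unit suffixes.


cube([897, 284, 154]);
translate([0, 284, 154]) cube([897, 284, 154]);
translate([0, 568, 308]) cube([897, 284, 154]);
translate([0, 852, 462]) cube([897, 284, 154]);
translate([0, 1136, 616]) cube([897, 284, 154]);
translate([0, 1420, 770]) cube([897, 284, 154]);
translate([0, 1704, 924]) cube([897, 284, 154]);
translate([0, 1988, 1078]) cube([897, 284, 154]);
translate([0, 2272, 1232]) cube([897, 284, 154]);


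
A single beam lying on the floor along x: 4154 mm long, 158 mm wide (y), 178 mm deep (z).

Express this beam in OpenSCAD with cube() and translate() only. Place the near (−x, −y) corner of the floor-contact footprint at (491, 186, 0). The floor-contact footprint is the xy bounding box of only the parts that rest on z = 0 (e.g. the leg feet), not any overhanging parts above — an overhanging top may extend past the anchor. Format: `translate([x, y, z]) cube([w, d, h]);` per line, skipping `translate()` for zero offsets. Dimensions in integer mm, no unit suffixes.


translate([491, 186, 0]) cube([4154, 158, 178]);


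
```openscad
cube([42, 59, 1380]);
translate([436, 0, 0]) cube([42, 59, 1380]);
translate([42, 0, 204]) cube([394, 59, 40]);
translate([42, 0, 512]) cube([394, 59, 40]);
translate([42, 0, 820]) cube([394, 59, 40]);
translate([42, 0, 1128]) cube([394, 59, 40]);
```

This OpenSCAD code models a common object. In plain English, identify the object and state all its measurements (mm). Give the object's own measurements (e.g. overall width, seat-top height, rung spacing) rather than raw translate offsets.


A straight ladder. Two 42×59 mm vertical rails, 1380 mm tall, stand 478 mm apart (outside-to-outside) with their front faces coplanar on the −y side. 4 rungs, each 59 mm deep and 40 mm tall, span between the inner faces of the rails, front faces flush with the rails. The lowest rung's underside is at z = 204 mm and rungs are spaced 308 mm apart (underside to underside).


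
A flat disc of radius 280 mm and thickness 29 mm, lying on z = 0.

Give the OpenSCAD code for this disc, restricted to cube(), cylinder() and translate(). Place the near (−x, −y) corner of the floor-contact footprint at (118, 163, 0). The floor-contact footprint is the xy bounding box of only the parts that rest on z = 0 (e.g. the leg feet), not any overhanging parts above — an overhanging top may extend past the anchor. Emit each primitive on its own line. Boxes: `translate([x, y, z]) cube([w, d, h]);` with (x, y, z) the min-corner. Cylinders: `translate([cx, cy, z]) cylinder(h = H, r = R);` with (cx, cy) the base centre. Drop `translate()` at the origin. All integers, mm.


translate([398, 443, 0]) cylinder(h = 29, r = 280);


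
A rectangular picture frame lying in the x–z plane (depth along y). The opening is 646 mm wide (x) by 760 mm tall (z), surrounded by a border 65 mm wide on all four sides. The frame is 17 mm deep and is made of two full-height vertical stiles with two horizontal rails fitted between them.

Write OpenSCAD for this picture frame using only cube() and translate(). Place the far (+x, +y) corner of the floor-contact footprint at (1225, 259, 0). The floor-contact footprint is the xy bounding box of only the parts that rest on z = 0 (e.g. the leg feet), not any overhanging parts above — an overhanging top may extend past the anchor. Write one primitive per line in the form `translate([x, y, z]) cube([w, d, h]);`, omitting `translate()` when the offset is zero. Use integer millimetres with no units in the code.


translate([449, 242, 0]) cube([65, 17, 890]);
translate([1160, 242, 0]) cube([65, 17, 890]);
translate([514, 242, 0]) cube([646, 17, 65]);
translate([514, 242, 825]) cube([646, 17, 65]);


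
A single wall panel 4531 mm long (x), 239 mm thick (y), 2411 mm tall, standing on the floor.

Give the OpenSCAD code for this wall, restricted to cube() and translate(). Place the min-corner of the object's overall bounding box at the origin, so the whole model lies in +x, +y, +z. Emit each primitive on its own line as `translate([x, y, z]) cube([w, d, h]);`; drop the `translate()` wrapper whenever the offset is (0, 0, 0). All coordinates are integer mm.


cube([4531, 239, 2411]);


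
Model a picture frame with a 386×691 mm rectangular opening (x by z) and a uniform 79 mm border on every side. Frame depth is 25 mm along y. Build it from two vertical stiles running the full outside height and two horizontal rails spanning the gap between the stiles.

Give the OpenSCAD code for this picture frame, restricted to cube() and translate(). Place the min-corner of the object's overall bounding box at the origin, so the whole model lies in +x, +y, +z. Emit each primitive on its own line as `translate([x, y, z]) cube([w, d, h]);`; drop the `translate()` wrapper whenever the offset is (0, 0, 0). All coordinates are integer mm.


cube([79, 25, 849]);
translate([465, 0, 0]) cube([79, 25, 849]);
translate([79, 0, 0]) cube([386, 25, 79]);
translate([79, 0, 770]) cube([386, 25, 79]);


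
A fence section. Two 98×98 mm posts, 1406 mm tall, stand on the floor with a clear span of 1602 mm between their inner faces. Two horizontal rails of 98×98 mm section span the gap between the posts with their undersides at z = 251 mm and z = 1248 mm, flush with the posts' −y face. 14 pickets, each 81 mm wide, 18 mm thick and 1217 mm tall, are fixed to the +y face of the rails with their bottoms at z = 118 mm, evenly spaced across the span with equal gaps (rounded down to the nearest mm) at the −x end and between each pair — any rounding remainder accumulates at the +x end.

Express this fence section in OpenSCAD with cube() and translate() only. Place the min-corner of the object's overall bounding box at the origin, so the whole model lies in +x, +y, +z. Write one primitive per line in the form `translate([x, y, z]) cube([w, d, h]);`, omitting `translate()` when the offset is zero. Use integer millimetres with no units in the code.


cube([98, 98, 1406]);
translate([1700, 0, 0]) cube([98, 98, 1406]);
translate([98, 0, 251]) cube([1602, 98, 98]);
translate([98, 0, 1248]) cube([1602, 98, 98]);
translate([129, 98, 118]) cube([81, 18, 1217]);
translate([241, 98, 118]) cube([81, 18, 1217]);
translate([353, 98, 118]) cube([81, 18, 1217]);
translate([465, 98, 118]) cube([81, 18, 1217]);
translate([577, 98, 118]) cube([81, 18, 1217]);
translate([689, 98, 118]) cube([81, 18, 1217]);
translate([801, 98, 118]) cube([81, 18, 1217]);
translate([913, 98, 118]) cube([81, 18, 1217]);
translate([1025, 98, 118]) cube([81, 18, 1217]);
translate([1137, 98, 118]) cube([81, 18, 1217]);
translate([1249, 98, 118]) cube([81, 18, 1217]);
translate([1361, 98, 118]) cube([81, 18, 1217]);
translate([1473, 98, 118]) cube([81, 18, 1217]);
translate([1585, 98, 118]) cube([81, 18, 1217]);


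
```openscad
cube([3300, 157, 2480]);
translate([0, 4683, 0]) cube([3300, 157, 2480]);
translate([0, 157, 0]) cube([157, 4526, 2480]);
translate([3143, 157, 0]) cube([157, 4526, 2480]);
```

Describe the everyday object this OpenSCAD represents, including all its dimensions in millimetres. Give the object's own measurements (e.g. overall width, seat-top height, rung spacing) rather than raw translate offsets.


The wall frame of a small rectangular building: four walls, each 2480 mm tall and 157 mm thick, enclosing a footprint 3300 mm (x) by 4840 mm (y) outside-to-outside, with no floor or roof. The front and back walls (the −y and +y sides) span the full width; the two side walls fit between them.


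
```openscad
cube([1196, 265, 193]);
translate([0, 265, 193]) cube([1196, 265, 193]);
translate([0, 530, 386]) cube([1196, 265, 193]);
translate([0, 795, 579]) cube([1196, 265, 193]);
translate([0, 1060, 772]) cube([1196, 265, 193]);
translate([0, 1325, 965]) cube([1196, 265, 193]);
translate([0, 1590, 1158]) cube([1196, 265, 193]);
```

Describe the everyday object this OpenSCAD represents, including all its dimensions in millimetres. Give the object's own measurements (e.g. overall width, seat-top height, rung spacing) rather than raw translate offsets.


A straight staircase of 7 solid steps. Each step is 1196 mm wide (x), 265 mm deep (y, the going) and 193 mm tall (the rise). The first step rests on the floor; each subsequent step sits one going further in +y and one rise higher in +z, directly behind and above the previous step with no overlap.


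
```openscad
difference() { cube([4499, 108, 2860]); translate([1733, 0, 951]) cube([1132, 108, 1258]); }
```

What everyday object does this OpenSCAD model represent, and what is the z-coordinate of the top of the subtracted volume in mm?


A wall with a window opening. The window head height is 2209 mm.

A wall with a rectangular opening subtracted — a window. Sill at z = 951, opening 1258 mm tall, so the head is at 951 + 1258 = 2209 mm.


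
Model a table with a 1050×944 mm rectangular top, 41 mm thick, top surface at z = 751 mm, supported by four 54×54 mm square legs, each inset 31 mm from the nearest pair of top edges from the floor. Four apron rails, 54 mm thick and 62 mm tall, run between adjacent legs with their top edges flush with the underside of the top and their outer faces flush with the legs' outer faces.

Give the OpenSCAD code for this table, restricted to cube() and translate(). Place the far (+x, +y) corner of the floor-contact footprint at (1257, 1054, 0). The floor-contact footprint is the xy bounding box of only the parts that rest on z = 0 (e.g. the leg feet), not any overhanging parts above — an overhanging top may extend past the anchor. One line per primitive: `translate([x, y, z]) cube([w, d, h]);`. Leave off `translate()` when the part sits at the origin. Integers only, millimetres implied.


translate([238, 141, 710]) cube([1050, 944, 41]);
translate([269, 172, 0]) cube([54, 54, 710]);
translate([1203, 172, 0]) cube([54, 54, 710]);
translate([269, 1000, 0]) cube([54, 54, 710]);
translate([1203, 1000, 0]) cube([54, 54, 710]);
translate([323, 172, 648]) cube([880, 54, 62]);
translate([323, 1000, 648]) cube([880, 54, 62]);
translate([269, 226, 648]) cube([54, 774, 62]);
translate([1203, 226, 648]) cube([54, 774, 62]);


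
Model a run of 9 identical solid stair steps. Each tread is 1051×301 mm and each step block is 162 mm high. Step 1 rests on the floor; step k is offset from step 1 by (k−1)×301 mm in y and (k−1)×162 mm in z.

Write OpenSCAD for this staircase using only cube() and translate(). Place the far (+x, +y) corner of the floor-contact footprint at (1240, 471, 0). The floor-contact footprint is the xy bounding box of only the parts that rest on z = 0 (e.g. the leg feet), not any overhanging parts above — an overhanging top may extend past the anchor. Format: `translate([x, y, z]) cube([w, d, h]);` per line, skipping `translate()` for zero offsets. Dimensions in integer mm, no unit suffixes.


translate([189, 170, 0]) cube([1051, 301, 162]);
translate([189, 471, 162]) cube([1051, 301, 162]);
translate([189, 772, 324]) cube([1051, 301, 162]);
translate([189, 1073, 486]) cube([1051, 301, 162]);
translate([189, 1374, 648]) cube([1051, 301, 162]);
translate([189, 1675, 810]) cube([1051, 301, 162]);
translate([189, 1976, 972]) cube([1051, 301, 162]);
translate([189, 2277, 1134]) cube([1051, 301, 162]);
translate([189, 2578, 1296]) cube([1051, 301, 162]);


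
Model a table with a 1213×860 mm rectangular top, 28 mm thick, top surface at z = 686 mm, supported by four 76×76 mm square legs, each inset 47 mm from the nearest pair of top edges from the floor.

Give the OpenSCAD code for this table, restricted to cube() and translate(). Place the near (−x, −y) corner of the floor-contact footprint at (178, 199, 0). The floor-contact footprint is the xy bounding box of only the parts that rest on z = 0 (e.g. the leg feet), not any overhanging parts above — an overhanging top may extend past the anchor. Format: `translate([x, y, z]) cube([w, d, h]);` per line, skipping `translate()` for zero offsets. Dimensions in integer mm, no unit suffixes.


translate([131, 152, 658]) cube([1213, 860, 28]);
translate([178, 199, 0]) cube([76, 76, 658]);
translate([1221, 199, 0]) cube([76, 76, 658]);
translate([178, 889, 0]) cube([76, 76, 658]);
translate([1221, 889, 0]) cube([76, 76, 658]);


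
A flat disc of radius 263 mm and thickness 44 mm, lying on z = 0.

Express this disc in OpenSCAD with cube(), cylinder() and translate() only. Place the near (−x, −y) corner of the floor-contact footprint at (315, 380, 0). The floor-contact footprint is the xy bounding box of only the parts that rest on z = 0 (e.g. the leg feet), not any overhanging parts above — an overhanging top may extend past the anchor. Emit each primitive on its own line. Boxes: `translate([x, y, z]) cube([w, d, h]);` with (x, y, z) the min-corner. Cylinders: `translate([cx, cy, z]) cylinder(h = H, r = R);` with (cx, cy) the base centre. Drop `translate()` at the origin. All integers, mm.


translate([578, 643, 0]) cylinder(h = 44, r = 263);


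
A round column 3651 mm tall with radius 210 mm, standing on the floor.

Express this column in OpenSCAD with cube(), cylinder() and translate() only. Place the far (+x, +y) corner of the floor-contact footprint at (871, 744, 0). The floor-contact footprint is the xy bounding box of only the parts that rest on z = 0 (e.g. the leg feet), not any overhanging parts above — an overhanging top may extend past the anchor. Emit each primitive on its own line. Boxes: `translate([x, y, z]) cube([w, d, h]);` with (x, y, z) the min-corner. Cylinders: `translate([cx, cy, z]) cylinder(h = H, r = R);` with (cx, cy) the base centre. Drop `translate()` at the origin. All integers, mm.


translate([661, 534, 0]) cylinder(h = 3651, r = 210);


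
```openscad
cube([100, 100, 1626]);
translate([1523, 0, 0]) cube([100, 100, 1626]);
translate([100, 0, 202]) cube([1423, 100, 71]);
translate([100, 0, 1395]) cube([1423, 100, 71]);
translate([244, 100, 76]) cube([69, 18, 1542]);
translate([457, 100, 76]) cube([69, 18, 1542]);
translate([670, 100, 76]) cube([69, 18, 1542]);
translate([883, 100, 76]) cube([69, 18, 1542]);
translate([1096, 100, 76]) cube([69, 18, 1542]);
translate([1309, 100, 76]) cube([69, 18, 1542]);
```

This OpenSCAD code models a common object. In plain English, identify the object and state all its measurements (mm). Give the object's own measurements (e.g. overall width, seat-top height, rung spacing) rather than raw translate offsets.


A fence section. Two 100×100 mm posts, 1626 mm tall, stand on the floor with a clear span of 1423 mm between their inner faces. Two horizontal rails of 100×71 mm section span the gap between the posts with their undersides at z = 202 mm and z = 1395 mm, flush with the posts' −y face. 6 pickets, each 69 mm wide, 18 mm thick and 1542 mm tall, are fixed to the +y face of the rails with their bottoms at z = 76 mm, spaced across the span with a 144 mm gap after the −x post and between neighbouring pickets, with 145 mm left before the +x post.
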